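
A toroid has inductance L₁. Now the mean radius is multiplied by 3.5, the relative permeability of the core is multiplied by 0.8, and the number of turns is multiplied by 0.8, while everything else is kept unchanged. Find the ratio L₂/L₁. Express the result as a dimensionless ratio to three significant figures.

For a toroid, L ∝ μᵣN²A/R.
L₂/L₁ = (3.5)^-1 × (0.8) × (0.8)^2 = 0.146.

L₂/L₁ = 0.146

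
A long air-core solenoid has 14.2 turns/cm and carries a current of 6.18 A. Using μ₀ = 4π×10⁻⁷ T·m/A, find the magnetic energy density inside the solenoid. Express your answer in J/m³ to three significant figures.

u ≈ 48.4 J/m³

B = μ₀nI = (4π×10⁻⁷)(1.420×10^3)(6.18) = 1.103×10^-2 T.
u = B²/(2μ₀) = (1.103×10^-2)²/(2×4π×10⁻⁷) = 48.39 J/m³.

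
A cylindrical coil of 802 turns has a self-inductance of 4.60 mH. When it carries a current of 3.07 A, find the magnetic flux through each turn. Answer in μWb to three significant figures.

Φ_B ≈ 17.6 μWb

From L = NΦ_B/I, the flux per turn is Φ_B = LI/N.
Φ_B = (4.600×10^-3 H)(3.07 A)/802 = 1.761×10^-5 Wb.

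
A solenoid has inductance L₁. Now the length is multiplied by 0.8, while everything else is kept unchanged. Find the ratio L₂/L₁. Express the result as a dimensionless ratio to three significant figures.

L₂/L₁ = 1.25

For a solenoid, L ∝ μᵣN²A/ℓ.
L₂/L₁ = (0.8)^-1 = 1.25.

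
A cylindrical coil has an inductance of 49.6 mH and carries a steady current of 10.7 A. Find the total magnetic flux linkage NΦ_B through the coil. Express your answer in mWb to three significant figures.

From L = NΦ_B/I, the flux linkage is NΦ_B = LI.
NΦ_B = (4.960×10^-2 H)(10.7 A) = 0.5307 Wb.

NΦ_B ≈ 531 mWb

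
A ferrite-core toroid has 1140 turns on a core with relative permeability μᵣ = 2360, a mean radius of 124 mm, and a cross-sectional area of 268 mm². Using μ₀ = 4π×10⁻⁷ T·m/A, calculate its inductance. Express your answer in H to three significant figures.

L ≈ 1.33 H

For a thin toroid, L = μ₀μᵣN²A/(2πR).
L = (4π×10⁻⁷)(2360)(1140)²(2.680×10^-4) / (2π×0.124 m) = 1.326 H.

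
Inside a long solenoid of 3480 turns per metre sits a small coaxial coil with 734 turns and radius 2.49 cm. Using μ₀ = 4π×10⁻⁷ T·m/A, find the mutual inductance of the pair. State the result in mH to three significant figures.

The outer solenoid produces a uniform field B₁ = μ₀n₁I₁ across the inner coil,
so the flux linkage is N₂Φ = N₂B₁A₂ = μ₀n₁N₂A₂·I₁, giving M = μ₀n₁N₂A₂.
A₂ = πr² = π(2.490×10^-2 m)² = 1.948×10^-3 m².
M = (4π×10⁻⁷)(3480)(734)(1.948×10^-3) = 6.252×10^-3 H.

M ≈ 6.25 mH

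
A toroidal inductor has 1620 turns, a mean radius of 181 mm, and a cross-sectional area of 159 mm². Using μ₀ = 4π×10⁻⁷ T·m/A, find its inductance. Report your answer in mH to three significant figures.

L ≈ 0.461 mH

For a thin toroid, L = μ₀N²A/(2πR).
L = (4π×10⁻⁷)(1620)²(1.590×10^-4) / (2π×0.181 m) = 4.611×10^-4 H.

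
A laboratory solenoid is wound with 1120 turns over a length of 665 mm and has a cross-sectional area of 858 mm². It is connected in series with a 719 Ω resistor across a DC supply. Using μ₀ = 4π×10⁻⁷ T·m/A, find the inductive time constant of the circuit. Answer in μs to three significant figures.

A = 858 mm² = 8.580×10^-4 m².
L = μ₀N²A/ℓ = (4π×10⁻⁷)(1120)²(8.580×10^-4)/(0.665) = 2.034×10^-3 H.
τ = L/R = (2.034×10^-3)/(719) = 2.829×10^-6 s.

τ ≈ 2.83 μs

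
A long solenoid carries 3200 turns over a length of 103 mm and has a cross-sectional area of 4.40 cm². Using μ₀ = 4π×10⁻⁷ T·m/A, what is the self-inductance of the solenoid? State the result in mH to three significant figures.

A = 4.40 cm² = 4.400×10^-4 m².
For a long solenoid, L = μ₀N²A/ℓ.
L = (4π×10⁻⁷)(3200)²(4.400×10^-4)/(0.103 m) = 5.497×10^-2 H.

L ≈ 55.0 mH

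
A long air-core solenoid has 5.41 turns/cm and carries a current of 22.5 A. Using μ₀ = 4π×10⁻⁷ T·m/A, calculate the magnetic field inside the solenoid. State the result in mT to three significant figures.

B ≈ 15.3 mT

Inside a long solenoid, B = μ₀nI.
B = (4π×10⁻⁷)(541 m⁻¹)(22.5 A) = 1.530×10^-2 T.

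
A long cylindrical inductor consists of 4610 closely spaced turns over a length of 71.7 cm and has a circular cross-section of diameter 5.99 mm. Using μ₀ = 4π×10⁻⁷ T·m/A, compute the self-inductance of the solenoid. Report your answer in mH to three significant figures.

A = π(d/2)² = π(2.995×10^-3 m)² = 2.818×10^-5 m².
For a long solenoid, L = μ₀N²A/ℓ.
L = (4π×10⁻⁷)(4610)²(2.818×10^-5)/(0.717 m) = 1.050×10^-3 H.

L ≈ 1.05 mH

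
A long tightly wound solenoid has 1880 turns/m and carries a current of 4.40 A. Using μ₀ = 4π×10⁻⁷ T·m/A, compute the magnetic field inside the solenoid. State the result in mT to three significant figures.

B ≈ 10.4 mT

Inside a long solenoid, B = μ₀nI.
B = (4π×10⁻⁷)(1.880×10^3 m⁻¹)(4.40 A) = 1.039×10^-2 T.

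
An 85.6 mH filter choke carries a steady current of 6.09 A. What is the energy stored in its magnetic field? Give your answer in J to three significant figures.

U ≈ 1.59 J

Stored magnetic energy: U = ½LI².
U = ½(8.560×10^-2 H)(6.09 A)² = 1.587 J.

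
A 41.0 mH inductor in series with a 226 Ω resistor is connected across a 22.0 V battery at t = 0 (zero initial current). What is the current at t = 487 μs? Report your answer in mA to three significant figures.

τ = L/R = 4.100×10^-2/226 = 1.814×10^-4 s; final current I_∞ = ε/R = 22.0/226 = 9.7345×10^-2 A.
I(t) = I_∞(1 − e^(−t/τ)) with t/τ = 2.684.
I = (9.7345×10^-2)(1 − e^(−2.684)) = 9.070×10^-2 A.

I ≈ 90.7 mA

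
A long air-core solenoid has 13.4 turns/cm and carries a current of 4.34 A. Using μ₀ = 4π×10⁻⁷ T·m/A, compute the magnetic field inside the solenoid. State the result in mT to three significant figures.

Inside a long solenoid, B = μ₀nI.
B = (4π×10⁻⁷)(1.340×10^3 m⁻¹)(4.34 A) = 7.308×10^-3 T.

B ≈ 7.31 mT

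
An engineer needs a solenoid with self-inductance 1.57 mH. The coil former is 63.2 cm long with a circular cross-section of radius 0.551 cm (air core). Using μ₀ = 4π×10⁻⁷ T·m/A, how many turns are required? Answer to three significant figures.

N ≈ 2880 turns

A = πr² = π(5.510×10^-3 m)² = 9.538×10^-5 m².
From L = μ₀N²A/ℓ, N = √(Lℓ / (μ₀A)).
N = √[(1.570×10^-3)(0.632) / ((4π×10⁻⁷)×9.538×10^-5)] = √(8.279×10^6) ≈ 2877.2.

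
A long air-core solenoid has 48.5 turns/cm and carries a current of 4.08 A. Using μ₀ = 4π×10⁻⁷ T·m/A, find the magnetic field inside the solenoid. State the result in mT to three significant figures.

B ≈ 24.9 mT

Inside a long solenoid, B = μ₀nI.
B = (4π×10⁻⁷)(4.850×10^3 m⁻¹)(4.08 A) = 2.487×10^-2 T.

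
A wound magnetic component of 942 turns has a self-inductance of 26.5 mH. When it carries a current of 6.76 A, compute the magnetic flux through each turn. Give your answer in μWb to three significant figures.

Φ_B ≈ 190 μWb

From L = NΦ_B/I, the flux per turn is Φ_B = LI/N.
Φ_B = (2.650×10^-2 H)(6.76 A)/942 = 1.902×10^-4 Wb.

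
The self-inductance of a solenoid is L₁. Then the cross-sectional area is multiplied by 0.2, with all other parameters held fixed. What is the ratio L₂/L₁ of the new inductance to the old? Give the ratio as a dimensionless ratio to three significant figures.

L₂/L₁ = 0.200

For a solenoid, L ∝ μᵣN²A/ℓ.
L₂/L₁ = (0.2) = 0.200.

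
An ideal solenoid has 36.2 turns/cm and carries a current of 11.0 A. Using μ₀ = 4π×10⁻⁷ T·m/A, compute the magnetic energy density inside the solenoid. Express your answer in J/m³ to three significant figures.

u ≈ 996 J/m³

B = μ₀nI = (4π×10⁻⁷)(3.620×10^3)(11.0) = 5.004×10^-2 T.
u = B²/(2μ₀) = (5.004×10^-2)²/(2×4π×10⁻⁷) = 996.3 J/m³.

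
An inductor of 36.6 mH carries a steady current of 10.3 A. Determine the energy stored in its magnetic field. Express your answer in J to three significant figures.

Stored magnetic energy: U = ½LI².
U = ½(3.660×10^-2 H)(10.3 A)² = 1.941 J.

U ≈ 1.94 J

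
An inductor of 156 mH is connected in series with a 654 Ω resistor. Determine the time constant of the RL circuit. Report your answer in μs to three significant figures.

τ ≈ 239 μs

τ = L/R = (0.156 H)/(654 Ω) = 2.385×10^-4 s.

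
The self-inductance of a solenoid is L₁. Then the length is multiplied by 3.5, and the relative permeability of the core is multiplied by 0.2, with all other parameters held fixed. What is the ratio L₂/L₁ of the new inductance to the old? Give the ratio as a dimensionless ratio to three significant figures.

L₂/L₁ = 0.0571

For a solenoid, L ∝ μᵣN²A/ℓ.
L₂/L₁ = (3.5)^-1 × (0.2) = 0.0571.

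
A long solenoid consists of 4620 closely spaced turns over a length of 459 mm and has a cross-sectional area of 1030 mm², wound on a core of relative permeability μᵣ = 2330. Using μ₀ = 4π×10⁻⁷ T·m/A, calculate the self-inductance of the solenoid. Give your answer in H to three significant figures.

A = 1030 mm² = 1.030×10^-3 m².
For a long solenoid, L = μ₀μᵣN²A/ℓ.
L = (4π×10⁻⁷)(2330)(4620)²(1.030×10^-3)/(0.459 m) = 140.2 H.

L ≈ 140 H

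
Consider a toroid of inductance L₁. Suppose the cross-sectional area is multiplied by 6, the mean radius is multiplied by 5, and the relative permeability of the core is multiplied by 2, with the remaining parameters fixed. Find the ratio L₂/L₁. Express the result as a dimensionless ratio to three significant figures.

L₂/L₁ = 2.40

For a toroid, L ∝ μᵣN²A/R.
L₂/L₁ = (6) × (5)^-1 × (2) = 2.40.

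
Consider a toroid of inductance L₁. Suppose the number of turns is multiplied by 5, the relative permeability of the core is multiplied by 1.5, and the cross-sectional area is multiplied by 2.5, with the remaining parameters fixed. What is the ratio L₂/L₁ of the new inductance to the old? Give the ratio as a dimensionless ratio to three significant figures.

L₂/L₁ = 93.8

For a toroid, L ∝ μᵣN²A/R.
L₂/L₁ = (5)^2 × (1.5) × (2.5) = 93.8.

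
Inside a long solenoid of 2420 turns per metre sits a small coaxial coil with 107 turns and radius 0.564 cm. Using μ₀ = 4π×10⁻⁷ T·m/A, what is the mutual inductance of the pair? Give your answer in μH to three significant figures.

M ≈ 32.5 μH

The outer solenoid produces a uniform field B₁ = μ₀n₁I₁ across the inner coil,
so the flux linkage is N₂Φ = N₂B₁A₂ = μ₀n₁N₂A₂·I₁, giving M = μ₀n₁N₂A₂.
A₂ = πr² = π(5.640×10^-3 m)² = 9.993×10^-5 m².
M = (4π×10⁻⁷)(2420)(107)(9.993×10^-5) = 3.252×10^-5 H.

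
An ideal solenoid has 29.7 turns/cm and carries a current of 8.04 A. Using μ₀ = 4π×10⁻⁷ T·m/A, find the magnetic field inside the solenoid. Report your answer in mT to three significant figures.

Inside a long solenoid, B = μ₀nI.
B = (4π×10⁻⁷)(2.970×10^3 m⁻¹)(8.04 A) = 3.001×10^-2 T.

B ≈ 30.0 mT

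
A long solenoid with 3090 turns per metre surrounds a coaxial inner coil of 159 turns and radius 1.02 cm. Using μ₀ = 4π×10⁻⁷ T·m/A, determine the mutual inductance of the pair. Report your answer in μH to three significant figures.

The outer solenoid produces a uniform field B₁ = μ₀n₁I₁ across the inner coil,
so the flux linkage is N₂Φ = N₂B₁A₂ = μ₀n₁N₂A₂·I₁, giving M = μ₀n₁N₂A₂.
A₂ = πr² = π(1.020×10^-2 m)² = 3.269×10^-4 m².
M = (4π×10⁻⁷)(3090)(159)(3.269×10^-4) = 2.018×10^-4 H.

M ≈ 202 μH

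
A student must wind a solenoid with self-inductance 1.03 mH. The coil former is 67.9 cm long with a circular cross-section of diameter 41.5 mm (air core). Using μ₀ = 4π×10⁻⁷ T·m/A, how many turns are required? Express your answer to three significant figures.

A = π(d/2)² = π(2.075×10^-2 m)² = 1.353×10^-3 m².
From L = μ₀N²A/ℓ, N = √(Lℓ / (μ₀A)).
N = √[(1.030×10^-3)(0.679) / ((4π×10⁻⁷)×1.353×10^-3)] = √(4.114×10^5) ≈ 641.4.

N ≈ 641 turns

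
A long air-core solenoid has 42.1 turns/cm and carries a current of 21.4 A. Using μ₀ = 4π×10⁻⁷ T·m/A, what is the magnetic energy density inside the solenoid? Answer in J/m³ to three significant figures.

u ≈ 5100 J/m³

B = μ₀nI = (4π×10⁻⁷)(4.210×10^3)(21.4) = 0.1132 T.
u = B²/(2μ₀) = (0.1132)²/(2×4π×10⁻⁷) = 5.100×10^3 J/m³.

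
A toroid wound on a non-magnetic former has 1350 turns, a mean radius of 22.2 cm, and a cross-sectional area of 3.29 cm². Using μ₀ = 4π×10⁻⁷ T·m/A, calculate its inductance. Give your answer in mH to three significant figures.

L ≈ 0.540 mH

For a thin toroid, L = μ₀N²A/(2πR).
L = (4π×10⁻⁷)(1350)²(3.290×10^-4) / (2π×0.222 m) = 5.402×10^-4 H.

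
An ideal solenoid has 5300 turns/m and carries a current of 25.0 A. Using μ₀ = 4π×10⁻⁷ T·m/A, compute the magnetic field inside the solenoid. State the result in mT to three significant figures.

B ≈ 167 mT

Inside a long solenoid, B = μ₀nI.
B = (4π×10⁻⁷)(5.300×10^3 m⁻¹)(25.0 A) = 0.1665 T.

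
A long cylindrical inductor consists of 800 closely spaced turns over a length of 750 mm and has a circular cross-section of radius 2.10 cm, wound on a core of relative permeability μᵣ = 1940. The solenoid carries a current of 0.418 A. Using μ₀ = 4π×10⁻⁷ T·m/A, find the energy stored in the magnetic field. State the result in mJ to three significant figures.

U ≈ 252 mJ

A = πr² = π(2.100×10^-2 m)² = 1.385×10^-3 m².
L = μ₀μᵣN²A/ℓ = (4π×10⁻⁷)(1940)(800)²(1.385×10^-3)/(0.75) = 2.882 H.
U = ½LI² = ½(2.882)(0.418)² = 0.2518 J.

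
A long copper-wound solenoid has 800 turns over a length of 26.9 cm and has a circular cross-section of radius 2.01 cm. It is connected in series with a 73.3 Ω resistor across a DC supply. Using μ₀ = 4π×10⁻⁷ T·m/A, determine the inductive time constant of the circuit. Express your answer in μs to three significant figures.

A = πr² = π(2.010×10^-2 m)² = 1.269×10^-3 m².
L = μ₀N²A/ℓ = (4π×10⁻⁷)(800)²(1.269×10^-3)/(0.269) = 3.7947×10^-3 H.
τ = L/R = (3.7947×10^-3)/(73.3) = 5.177×10^-5 s.

τ ≈ 51.8 μs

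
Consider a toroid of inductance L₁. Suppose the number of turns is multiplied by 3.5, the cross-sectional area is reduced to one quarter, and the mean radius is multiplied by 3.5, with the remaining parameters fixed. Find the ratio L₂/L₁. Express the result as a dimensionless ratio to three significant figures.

For a toroid, L ∝ μᵣN²A/R.
L₂/L₁ = (3.5)^2 × (0.25) × (3.5)^-1 = 0.875.

L₂/L₁ = 0.875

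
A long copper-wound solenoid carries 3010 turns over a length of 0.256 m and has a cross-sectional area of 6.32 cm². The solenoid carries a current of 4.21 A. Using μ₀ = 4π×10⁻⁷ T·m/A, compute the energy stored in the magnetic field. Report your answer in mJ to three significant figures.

U ≈ 249 mJ

A = 6.32 cm² = 6.320×10^-4 m².
L = μ₀N²A/ℓ = (4π×10⁻⁷)(3010)²(6.320×10^-4)/(0.256) = 2.811×10^-2 H.
U = ½LI² = ½(2.811×10^-2)(4.21)² = 0.2491 J.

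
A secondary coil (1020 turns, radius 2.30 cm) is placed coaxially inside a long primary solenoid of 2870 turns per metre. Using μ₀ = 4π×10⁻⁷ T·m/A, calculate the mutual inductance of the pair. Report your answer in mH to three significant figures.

The outer solenoid produces a uniform field B₁ = μ₀n₁I₁ across the inner coil,
so the flux linkage is N₂Φ = N₂B₁A₂ = μ₀n₁N₂A₂·I₁, giving M = μ₀n₁N₂A₂.
A₂ = πr² = π(2.300×10^-2 m)² = 1.662×10^-3 m².
M = (4π×10⁻⁷)(2870)(1020)(1.662×10^-3) = 6.114×10^-3 H.

M ≈ 6.11 mH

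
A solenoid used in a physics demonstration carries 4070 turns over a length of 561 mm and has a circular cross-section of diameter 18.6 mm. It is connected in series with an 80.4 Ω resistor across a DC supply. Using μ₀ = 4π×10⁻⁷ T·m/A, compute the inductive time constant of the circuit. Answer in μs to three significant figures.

A = π(d/2)² = π(9.300×10^-3 m)² = 2.717×10^-4 m².
L = μ₀N²A/ℓ = (4π×10⁻⁷)(4070)²(2.717×10^-4)/(0.561) = 1.008×10^-2 H.
τ = L/R = (1.008×10^-2)/(80.4) = 1.254×10^-4 s.

τ ≈ 125 μs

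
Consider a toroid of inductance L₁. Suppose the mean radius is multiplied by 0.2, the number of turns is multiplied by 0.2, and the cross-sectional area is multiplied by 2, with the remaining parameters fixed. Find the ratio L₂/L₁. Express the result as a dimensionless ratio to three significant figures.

For a toroid, L ∝ μᵣN²A/R.
L₂/L₁ = (0.2)^-1 × (0.2)^2 × (2) = 0.400.

L₂/L₁ = 0.400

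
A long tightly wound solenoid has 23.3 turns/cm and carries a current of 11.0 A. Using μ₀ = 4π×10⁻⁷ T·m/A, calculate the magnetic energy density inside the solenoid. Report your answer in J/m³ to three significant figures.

u ≈ 413 J/m³

B = μ₀nI = (4π×10⁻⁷)(2.330×10^3)(11.0) = 3.221×10^-2 T.
u = B²/(2μ₀) = (3.221×10^-2)²/(2×4π×10⁻⁷) = 412.7 J/m³.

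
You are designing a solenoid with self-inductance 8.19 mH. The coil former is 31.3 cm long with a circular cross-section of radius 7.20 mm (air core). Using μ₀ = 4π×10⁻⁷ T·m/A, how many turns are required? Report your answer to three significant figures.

N ≈ 3540 turns

A = πr² = π(7.200×10^-3 m)² = 1.629×10^-4 m².
From L = μ₀N²A/ℓ, N = √(Lℓ / (μ₀A)).
N = √[(8.190×10^-3)(0.313) / ((4π×10⁻⁷)×1.629×10^-4)] = √(1.253×10^7) ≈ 3539.2.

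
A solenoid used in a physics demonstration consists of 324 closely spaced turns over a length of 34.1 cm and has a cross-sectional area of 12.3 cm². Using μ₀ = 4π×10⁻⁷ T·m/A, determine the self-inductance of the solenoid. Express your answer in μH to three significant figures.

L ≈ 476 μH

A = 12.3 cm² = 1.230×10^-3 m².
For a long solenoid, L = μ₀N²A/ℓ.
L = (4π×10⁻⁷)(324)²(1.230×10^-3)/(0.341 m) = 4.758×10^-4 H.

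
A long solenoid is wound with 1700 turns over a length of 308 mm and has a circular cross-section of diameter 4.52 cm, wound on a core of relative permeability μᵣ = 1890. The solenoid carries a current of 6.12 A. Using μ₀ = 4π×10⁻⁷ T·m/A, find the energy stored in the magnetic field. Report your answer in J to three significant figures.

U ≈ 670 J

A = π(d/2)² = π(2.260×10^-2 m)² = 1.6046×10^-3 m².
L = μ₀μᵣN²A/ℓ = (4π×10⁻⁷)(1890)(1700)²(1.6046×10^-3)/(0.308) = 35.76 H.
U = ½LI² = ½(35.76)(6.12)² = 669.7 J.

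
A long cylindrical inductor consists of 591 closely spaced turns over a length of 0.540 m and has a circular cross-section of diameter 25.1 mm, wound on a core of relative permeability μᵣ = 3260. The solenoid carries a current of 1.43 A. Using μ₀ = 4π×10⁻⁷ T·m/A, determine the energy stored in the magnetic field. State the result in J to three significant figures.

A = π(d/2)² = π(1.255×10^-2 m)² = 4.948×10^-4 m².
L = μ₀μᵣN²A/ℓ = (4π×10⁻⁷)(3260)(591)²(4.948×10^-4)/(0.54) = 1.311 H.
U = ½LI² = ½(1.311)(1.43)² = 1.341 J.

U ≈ 1.34 J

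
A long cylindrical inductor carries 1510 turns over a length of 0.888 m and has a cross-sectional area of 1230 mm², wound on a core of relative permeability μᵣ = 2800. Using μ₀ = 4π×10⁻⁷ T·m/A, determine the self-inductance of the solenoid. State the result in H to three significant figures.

A = 1230 mm² = 1.230×10^-3 m².
For a long solenoid, L = μ₀μᵣN²A/ℓ.
L = (4π×10⁻⁷)(2800)(1510)²(1.230×10^-3)/(0.888 m) = 11.11 H.

L ≈ 11.1 H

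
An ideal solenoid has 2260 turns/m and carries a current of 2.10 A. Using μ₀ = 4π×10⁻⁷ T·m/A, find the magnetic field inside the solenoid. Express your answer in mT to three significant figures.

B ≈ 5.96 mT

Inside a long solenoid, B = μ₀nI.
B = (4π×10⁻⁷)(2.260×10^3 m⁻¹)(2.10 A) = 5.964×10^-3 T.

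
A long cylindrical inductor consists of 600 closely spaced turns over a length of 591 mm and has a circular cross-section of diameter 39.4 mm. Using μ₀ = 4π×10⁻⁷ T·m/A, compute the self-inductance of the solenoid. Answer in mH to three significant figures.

L ≈ 0.933 mH

A = π(d/2)² = π(1.970×10^-2 m)² = 1.219×10^-3 m².
For a long solenoid, L = μ₀N²A/ℓ.
L = (4π×10⁻⁷)(600)²(1.219×10^-3)/(0.591 m) = 9.333×10^-4 H.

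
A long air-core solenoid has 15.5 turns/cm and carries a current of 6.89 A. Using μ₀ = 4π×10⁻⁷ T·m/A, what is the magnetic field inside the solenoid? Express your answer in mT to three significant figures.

B ≈ 13.4 mT

Inside a long solenoid, B = μ₀nI.
B = (4π×10⁻⁷)(1.550×10^3 m⁻¹)(6.89 A) = 1.342×10^-2 T.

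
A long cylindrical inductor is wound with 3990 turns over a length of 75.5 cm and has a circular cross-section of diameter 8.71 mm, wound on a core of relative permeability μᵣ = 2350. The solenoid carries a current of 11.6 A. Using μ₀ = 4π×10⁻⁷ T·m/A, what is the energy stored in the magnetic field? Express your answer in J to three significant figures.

A = π(d/2)² = π(4.355×10^-3 m)² = 5.958×10^-5 m².
L = μ₀μᵣN²A/ℓ = (4π×10⁻⁷)(2350)(3990)²(5.958×10^-5)/(0.755) = 3.71 H.
U = ½LI² = ½(3.71)(11.6)² = 249.6 J.

U ≈ 250 J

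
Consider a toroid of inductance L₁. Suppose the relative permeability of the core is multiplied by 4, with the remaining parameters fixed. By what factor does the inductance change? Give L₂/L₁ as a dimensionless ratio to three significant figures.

For a toroid, L ∝ μᵣN²A/R.
L₂/L₁ = (4) = 4.00.

L₂/L₁ = 4.00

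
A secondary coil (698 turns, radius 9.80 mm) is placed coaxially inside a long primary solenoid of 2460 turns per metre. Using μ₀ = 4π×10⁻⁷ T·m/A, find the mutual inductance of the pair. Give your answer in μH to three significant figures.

M ≈ 651 μH

The outer solenoid produces a uniform field B₁ = μ₀n₁I₁ across the inner coil,
so the flux linkage is N₂Φ = N₂B₁A₂ = μ₀n₁N₂A₂·I₁, giving M = μ₀n₁N₂A₂.
A₂ = πr² = π(9.800×10^-3 m)² = 3.017×10^-4 m².
M = (4π×10⁻⁷)(2460)(698)(3.017×10^-4) = 6.510×10^-4 H.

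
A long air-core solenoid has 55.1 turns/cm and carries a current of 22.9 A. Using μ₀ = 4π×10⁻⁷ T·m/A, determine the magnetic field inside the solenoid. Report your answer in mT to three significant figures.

Inside a long solenoid, B = μ₀nI.
B = (4π×10⁻⁷)(5.510×10^3 m⁻¹)(22.9 A) = 0.1586 T.

B ≈ 159 mT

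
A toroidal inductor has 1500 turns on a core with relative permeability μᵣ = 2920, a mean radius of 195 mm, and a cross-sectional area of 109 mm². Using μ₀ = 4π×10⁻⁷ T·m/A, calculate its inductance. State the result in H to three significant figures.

L ≈ 0.734 H

For a thin toroid, L = μ₀μᵣN²A/(2πR).
L = (4π×10⁻⁷)(2920)(1500)²(1.090×10^-4) / (2π×0.195 m) = 0.73449 H.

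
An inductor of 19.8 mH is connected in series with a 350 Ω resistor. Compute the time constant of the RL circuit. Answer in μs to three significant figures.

τ = L/R = (1.980×10^-2 H)/(350 Ω) = 5.657×10^-5 s.

τ ≈ 56.6 μs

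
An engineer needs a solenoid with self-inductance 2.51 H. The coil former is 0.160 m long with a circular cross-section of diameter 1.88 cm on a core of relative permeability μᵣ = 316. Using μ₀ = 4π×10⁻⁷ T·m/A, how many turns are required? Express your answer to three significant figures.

N ≈ 1910 turns

A = π(d/2)² = π(9.400×10^-3 m)² = 2.776×10^-4 m².
From L = μ₀μᵣN²A/ℓ, N = √(Lℓ / (μ₀μᵣA)).
N = √[(2.51)(0.16) / ((4π×10⁻⁷)(316)×2.776×10^-4)] = √(3.643×10^6) ≈ 1908.7.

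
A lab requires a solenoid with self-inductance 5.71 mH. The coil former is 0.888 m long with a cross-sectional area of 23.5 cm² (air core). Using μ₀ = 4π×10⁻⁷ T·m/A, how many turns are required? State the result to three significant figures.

A = 23.5 cm² = 2.350×10^-3 m².
From L = μ₀N²A/ℓ, N = √(Lℓ / (μ₀A)).
N = √[(5.710×10^-3)(0.888) / ((4π×10⁻⁷)×2.350×10^-3)] = √(1.717×10^6) ≈ 1310.3.

N ≈ 1310 turns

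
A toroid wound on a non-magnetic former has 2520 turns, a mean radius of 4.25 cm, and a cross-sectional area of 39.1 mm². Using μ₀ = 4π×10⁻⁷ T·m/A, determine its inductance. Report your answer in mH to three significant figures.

For a thin toroid, L = μ₀N²A/(2πR).
L = (4π×10⁻⁷)(2520)²(3.910×10^-5) / (2π×4.250×10^-2 m) = 1.168×10^-3 H.

L ≈ 1.17 mH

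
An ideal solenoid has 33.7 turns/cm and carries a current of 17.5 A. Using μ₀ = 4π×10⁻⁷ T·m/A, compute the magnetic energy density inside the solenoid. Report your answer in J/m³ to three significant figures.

B = μ₀nI = (4π×10⁻⁷)(3.370×10^3)(17.5) = 7.411×10^-2 T.
u = B²/(2μ₀) = (7.411×10^-2)²/(2×4π×10⁻⁷) = 2.185×10^3 J/m³.

u ≈ 2190 J/m³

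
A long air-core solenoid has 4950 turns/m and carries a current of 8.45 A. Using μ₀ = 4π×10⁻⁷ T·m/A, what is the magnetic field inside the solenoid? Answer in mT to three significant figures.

Inside a long solenoid, B = μ₀nI.
B = (4π×10⁻⁷)(4.950×10^3 m⁻¹)(8.45 A) = 5.256×10^-2 T.

B ≈ 52.6 mT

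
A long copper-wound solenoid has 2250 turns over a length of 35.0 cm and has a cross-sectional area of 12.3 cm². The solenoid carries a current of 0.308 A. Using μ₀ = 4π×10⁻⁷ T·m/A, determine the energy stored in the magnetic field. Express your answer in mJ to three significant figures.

A = 12.3 cm² = 1.230×10^-3 m².
L = μ₀N²A/ℓ = (4π×10⁻⁷)(2250)²(1.230×10^-3)/(0.35) = 2.236×10^-2 H.
U = ½LI² = ½(2.236×10^-2)(0.308)² = 1.060×10^-3 J.

U ≈ 1.06 mJ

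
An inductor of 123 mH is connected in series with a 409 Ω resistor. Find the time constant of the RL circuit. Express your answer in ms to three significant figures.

τ = L/R = (0.123 H)/(409 Ω) = 3.007×10^-4 s.

τ ≈ 0.301 ms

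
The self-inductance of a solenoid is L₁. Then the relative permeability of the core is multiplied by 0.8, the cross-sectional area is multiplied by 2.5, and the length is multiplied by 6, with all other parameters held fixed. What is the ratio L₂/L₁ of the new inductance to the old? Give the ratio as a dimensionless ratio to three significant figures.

For a solenoid, L ∝ μᵣN²A/ℓ.
L₂/L₁ = (0.8) × (2.5) × (6)^-1 = 0.333.

L₂/L₁ = 0.333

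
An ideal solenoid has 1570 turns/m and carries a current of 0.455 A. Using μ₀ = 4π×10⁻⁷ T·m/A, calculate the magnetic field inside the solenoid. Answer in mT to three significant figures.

Inside a long solenoid, B = μ₀nI.
B = (4π×10⁻⁷)(1.570×10^3 m⁻¹)(0.455 A) = 8.977×10^-4 T.

B ≈ 0.898 mT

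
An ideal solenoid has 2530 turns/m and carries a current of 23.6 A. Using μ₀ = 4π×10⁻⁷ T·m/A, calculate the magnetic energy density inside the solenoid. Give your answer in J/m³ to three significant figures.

u ≈ 2240 J/m³

B = μ₀nI = (4π×10⁻⁷)(2.530×10^3)(23.6) = 7.503×10^-2 T.
u = B²/(2μ₀) = (7.503×10^-2)²/(2×4π×10⁻⁷) = 2.240×10^3 J/m³.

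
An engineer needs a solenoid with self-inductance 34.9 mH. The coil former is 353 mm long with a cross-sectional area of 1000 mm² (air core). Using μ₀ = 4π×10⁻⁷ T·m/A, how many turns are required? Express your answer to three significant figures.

A = 1000 mm² = 1.000×10^-3 m².
From L = μ₀N²A/ℓ, N = √(Lℓ / (μ₀A)).
N = √[(3.490×10^-2)(0.353) / ((4π×10⁻⁷)×1.000×10^-3)] = √(9.804×10^6) ≈ 3131.1.

N ≈ 3130 turns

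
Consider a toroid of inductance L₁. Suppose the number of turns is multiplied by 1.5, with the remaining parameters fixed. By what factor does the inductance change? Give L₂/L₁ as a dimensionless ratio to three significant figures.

For a toroid, L ∝ μᵣN²A/R.
L₂/L₁ = (1.5)^2 = 2.25.

L₂/L₁ = 2.25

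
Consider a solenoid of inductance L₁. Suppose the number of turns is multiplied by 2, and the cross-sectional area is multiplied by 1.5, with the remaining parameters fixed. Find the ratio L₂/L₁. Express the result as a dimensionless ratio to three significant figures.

For a solenoid, L ∝ μᵣN²A/ℓ.
L₂/L₁ = (2)^2 × (1.5) = 6.00.

L₂/L₁ = 6.00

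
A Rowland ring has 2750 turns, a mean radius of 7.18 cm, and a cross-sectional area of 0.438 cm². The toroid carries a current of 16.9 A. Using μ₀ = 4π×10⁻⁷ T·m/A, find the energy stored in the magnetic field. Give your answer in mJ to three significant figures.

L = μ₀N²A/(2πR) = (4π×10⁻⁷)(2750)²(4.380×10^-5)/(2π×7.180×10^-2) = 9.227×10^-4 H.
U = ½LI² = ½(9.227×10^-4)(16.9)² = 0.1318 J.

U ≈ 132 mJ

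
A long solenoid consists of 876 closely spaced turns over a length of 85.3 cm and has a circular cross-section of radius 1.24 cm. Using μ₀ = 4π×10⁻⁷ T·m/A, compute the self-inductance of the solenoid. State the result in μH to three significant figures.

L ≈ 546 μH

A = πr² = π(1.240×10^-2 m)² = 4.831×10^-4 m².
For a long solenoid, L = μ₀N²A/ℓ.
L = (4π×10⁻⁷)(876)²(4.831×10^-4)/(0.853 m) = 5.461×10^-4 H.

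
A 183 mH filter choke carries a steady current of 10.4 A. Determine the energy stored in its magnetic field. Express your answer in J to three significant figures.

U ≈ 9.90 J

Stored magnetic energy: U = ½LI².
U = ½(0.183 H)(10.4 A)² = 9.897 J.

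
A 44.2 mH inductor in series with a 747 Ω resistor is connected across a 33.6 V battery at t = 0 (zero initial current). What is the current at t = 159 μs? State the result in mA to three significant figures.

I ≈ 41.9 mA

τ = L/R = 4.420×10^-2/747 = 5.917×10^-5 s; final current I_∞ = ε/R = 33.6/747 = 4.498×10^-2 A.
I(t) = I_∞(1 − e^(−t/τ)) with t/τ = 2.687.
I = (4.498×10^-2)(1 − e^(−2.687)) = 4.192×10^-2 A.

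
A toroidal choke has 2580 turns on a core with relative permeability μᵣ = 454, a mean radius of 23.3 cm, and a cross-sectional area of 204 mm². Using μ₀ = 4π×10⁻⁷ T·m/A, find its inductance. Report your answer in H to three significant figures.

L ≈ 0.529 H

For a thin toroid, L = μ₀μᵣN²A/(2πR).
L = (4π×10⁻⁷)(454)(2580)²(2.040×10^-4) / (2π×0.233 m) = 0.5292 H.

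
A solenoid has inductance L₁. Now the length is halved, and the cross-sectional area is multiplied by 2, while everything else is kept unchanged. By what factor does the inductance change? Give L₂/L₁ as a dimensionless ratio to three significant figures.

For a solenoid, L ∝ μᵣN²A/ℓ.
L₂/L₁ = (0.5)^-1 × (2) = 4.00.

L₂/L₁ = 4.00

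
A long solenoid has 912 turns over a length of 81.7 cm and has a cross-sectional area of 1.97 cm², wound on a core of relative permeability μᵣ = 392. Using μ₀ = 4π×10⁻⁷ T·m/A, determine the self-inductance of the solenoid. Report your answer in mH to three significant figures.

L ≈ 98.8 mH

A = 1.97 cm² = 1.970×10^-4 m².
For a long solenoid, L = μ₀μᵣN²A/ℓ.
L = (4π×10⁻⁷)(392)(912)²(1.970×10^-4)/(0.817 m) = 9.879×10^-2 H.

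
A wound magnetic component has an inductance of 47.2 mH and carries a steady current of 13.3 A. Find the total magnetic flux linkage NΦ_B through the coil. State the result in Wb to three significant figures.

From L = NΦ_B/I, the flux linkage is NΦ_B = LI.
NΦ_B = (4.720×10^-2 H)(13.3 A) = 0.6278 Wb.

NΦ_B ≈ 0.628 Wb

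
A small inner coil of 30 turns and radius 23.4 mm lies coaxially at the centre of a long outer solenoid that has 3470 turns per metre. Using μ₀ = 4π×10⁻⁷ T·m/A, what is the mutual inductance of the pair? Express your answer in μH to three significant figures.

The outer solenoid produces a uniform field B₁ = μ₀n₁I₁ across the inner coil,
so the flux linkage is N₂Φ = N₂B₁A₂ = μ₀n₁N₂A₂·I₁, giving M = μ₀n₁N₂A₂.
A₂ = πr² = π(2.340×10^-2 m)² = 1.720×10^-3 m².
M = (4π×10⁻⁷)(3470)(30)(1.720×10^-3) = 2.250×10^-4 H.

M ≈ 225 μH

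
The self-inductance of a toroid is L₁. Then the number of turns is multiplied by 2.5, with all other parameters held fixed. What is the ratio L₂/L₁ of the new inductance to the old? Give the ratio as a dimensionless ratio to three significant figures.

L₂/L₁ = 6.25

For a toroid, L ∝ μᵣN²A/R.
L₂/L₁ = (2.5)^2 = 6.25.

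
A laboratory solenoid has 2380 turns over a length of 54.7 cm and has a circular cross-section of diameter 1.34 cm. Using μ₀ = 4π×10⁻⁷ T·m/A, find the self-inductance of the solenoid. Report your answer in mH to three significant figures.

L ≈ 1.84 mH

A = π(d/2)² = π(6.700×10^-3 m)² = 1.410×10^-4 m².
For a long solenoid, L = μ₀N²A/ℓ.
L = (4π×10⁻⁷)(2380)²(1.410×10^-4)/(0.547 m) = 1.835×10^-3 H.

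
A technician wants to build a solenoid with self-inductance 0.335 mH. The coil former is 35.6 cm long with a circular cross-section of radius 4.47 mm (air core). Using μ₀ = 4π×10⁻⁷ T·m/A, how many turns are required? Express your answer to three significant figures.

N ≈ 1230 turns

A = πr² = π(4.470×10^-3 m)² = 6.277×10^-5 m².
From L = μ₀N²A/ℓ, N = √(Lℓ / (μ₀A)).
N = √[(3.350×10^-4)(0.356) / ((4π×10⁻⁷)×6.277×10^-5)] = √(1.512×10^6) ≈ 1229.6.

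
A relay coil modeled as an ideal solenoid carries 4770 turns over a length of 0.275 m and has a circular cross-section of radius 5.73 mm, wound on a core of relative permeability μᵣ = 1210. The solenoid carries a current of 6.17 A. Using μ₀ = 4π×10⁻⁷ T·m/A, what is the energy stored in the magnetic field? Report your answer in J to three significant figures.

A = πr² = π(5.730×10^-3 m)² = 1.031×10^-4 m².
L = μ₀μᵣN²A/ℓ = (4π×10⁻⁷)(1210)(4770)²(1.031×10^-4)/(0.275) = 12.98 H.
U = ½LI² = ½(12.98)(6.17)² = 247 J.

U ≈ 247 J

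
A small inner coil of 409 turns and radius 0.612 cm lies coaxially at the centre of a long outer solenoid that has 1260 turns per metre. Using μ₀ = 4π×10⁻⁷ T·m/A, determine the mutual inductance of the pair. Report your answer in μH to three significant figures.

The outer solenoid produces a uniform field B₁ = μ₀n₁I₁ across the inner coil,
so the flux linkage is N₂Φ = N₂B₁A₂ = μ₀n₁N₂A₂·I₁, giving M = μ₀n₁N₂A₂.
A₂ = πr² = π(6.120×10^-3 m)² = 1.177×10^-4 m².
M = (4π×10⁻⁷)(1260)(409)(1.177×10^-4) = 7.620×10^-5 H.

M ≈ 76.2 μH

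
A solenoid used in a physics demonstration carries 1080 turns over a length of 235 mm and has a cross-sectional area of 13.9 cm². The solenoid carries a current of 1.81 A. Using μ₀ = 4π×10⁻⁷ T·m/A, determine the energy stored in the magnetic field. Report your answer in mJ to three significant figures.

U ≈ 14.2 mJ

A = 13.9 cm² = 1.390×10^-3 m².
L = μ₀N²A/ℓ = (4π×10⁻⁷)(1080)²(1.390×10^-3)/(0.235) = 8.670×10^-3 H.
U = ½LI² = ½(8.670×10^-3)(1.81)² = 1.420×10^-2 J.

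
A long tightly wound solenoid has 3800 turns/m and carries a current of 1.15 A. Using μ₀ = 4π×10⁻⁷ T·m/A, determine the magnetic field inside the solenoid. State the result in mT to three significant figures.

B ≈ 5.49 mT

Inside a long solenoid, B = μ₀nI.
B = (4π×10⁻⁷)(3.800×10^3 m⁻¹)(1.15 A) = 5.492×10^-3 T.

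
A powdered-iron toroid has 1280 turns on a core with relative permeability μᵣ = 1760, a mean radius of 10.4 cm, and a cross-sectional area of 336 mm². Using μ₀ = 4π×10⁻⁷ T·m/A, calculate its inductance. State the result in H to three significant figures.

For a thin toroid, L = μ₀μᵣN²A/(2πR).
L = (4π×10⁻⁷)(1760)(1280)²(3.360×10^-4) / (2π×0.104 m) = 1.863 H.

L ≈ 1.86 H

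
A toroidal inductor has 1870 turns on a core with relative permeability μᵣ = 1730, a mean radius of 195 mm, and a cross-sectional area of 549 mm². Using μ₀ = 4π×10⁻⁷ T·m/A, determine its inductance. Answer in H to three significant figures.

For a thin toroid, L = μ₀μᵣN²A/(2πR).
L = (4π×10⁻⁷)(1730)(1870)²(5.490×10^-4) / (2π×0.195 m) = 3.406 H.

L ≈ 3.41 H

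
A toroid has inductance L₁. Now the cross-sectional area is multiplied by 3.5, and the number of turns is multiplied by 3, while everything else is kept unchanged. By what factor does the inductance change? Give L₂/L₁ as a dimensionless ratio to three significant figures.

L₂/L₁ = 31.5

For a toroid, L ∝ μᵣN²A/R.
L₂/L₁ = (3.5) × (3)^2 = 31.5.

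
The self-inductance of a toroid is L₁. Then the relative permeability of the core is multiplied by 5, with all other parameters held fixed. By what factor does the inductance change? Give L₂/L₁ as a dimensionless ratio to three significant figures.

For a toroid, L ∝ μᵣN²A/R.
L₂/L₁ = (5) = 5.00.

L₂/L₁ = 5.00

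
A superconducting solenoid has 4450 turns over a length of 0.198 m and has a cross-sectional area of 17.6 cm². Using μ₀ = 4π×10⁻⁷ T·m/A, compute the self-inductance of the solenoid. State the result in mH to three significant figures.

L ≈ 221 mH

A = 17.6 cm² = 1.760×10^-3 m².
For a long solenoid, L = μ₀N²A/ℓ.
L = (4π×10⁻⁷)(4450)²(1.760×10^-3)/(0.198 m) = 0.2212 H.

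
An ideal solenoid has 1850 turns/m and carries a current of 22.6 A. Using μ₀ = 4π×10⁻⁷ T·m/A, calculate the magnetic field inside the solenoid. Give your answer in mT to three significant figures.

B ≈ 52.5 mT

Inside a long solenoid, B = μ₀nI.
B = (4π×10⁻⁷)(1.850×10^3 m⁻¹)(22.6 A) = 5.254×10^-2 T.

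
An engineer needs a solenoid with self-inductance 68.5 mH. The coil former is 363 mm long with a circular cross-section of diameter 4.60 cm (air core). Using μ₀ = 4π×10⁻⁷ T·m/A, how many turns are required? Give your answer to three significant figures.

N ≈ 3450 turns

A = π(d/2)² = π(2.300×10^-2 m)² = 1.662×10^-3 m².
From L = μ₀N²A/ℓ, N = √(Lℓ / (μ₀A)).
N = √[(6.850×10^-2)(0.363) / ((4π×10⁻⁷)×1.662×10^-3)] = √(1.191×10^7) ≈ 3450.6.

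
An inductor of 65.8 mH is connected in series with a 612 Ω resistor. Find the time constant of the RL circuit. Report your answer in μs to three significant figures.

τ ≈ 108 μs

τ = L/R = (6.580×10^-2 H)/(612 Ω) = 1.075×10^-4 s.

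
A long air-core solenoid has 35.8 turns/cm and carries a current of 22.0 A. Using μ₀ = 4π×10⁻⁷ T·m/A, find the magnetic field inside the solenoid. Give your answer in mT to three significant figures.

B ≈ 99.0 mT

Inside a long solenoid, B = μ₀nI.
B = (4π×10⁻⁷)(3.580×10^3 m⁻¹)(22.0 A) = 9.897×10^-2 T.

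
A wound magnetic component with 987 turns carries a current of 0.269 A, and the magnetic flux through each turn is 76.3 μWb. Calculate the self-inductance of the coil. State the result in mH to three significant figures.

Self-inductance is defined by L = NΦ_B/I (flux linkage over current).
L = (987)(7.630×10^-5 Wb)/(0.269 A) = 0.28 H.

L ≈ 280 mH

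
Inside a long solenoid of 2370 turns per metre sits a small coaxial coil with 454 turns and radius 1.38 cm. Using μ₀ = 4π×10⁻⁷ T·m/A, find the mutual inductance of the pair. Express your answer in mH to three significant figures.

M ≈ 0.809 mH

The outer solenoid produces a uniform field B₁ = μ₀n₁I₁ across the inner coil,
so the flux linkage is N₂Φ = N₂B₁A₂ = μ₀n₁N₂A₂·I₁, giving M = μ₀n₁N₂A₂.
A₂ = πr² = π(1.380×10^-2 m)² = 5.983×10^-4 m².
M = (4π×10⁻⁷)(2370)(454)(5.983×10^-4) = 8.090×10^-4 H.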